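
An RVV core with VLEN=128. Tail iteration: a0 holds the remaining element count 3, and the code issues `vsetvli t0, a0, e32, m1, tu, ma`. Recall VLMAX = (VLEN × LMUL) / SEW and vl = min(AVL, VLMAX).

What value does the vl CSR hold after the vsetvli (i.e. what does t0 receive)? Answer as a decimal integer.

VLMAX = VLEN×LMUL/SEW = 128×1/32 = 4
vl ← min(3, 4) = 3

vl = 3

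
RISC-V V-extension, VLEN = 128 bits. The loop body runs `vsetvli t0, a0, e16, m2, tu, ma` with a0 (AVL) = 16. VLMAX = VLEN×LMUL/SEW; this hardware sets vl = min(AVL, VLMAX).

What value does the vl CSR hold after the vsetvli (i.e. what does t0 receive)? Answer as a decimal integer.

vl = 16

VLMAX = (128 × 2) / 16 = 16 lanes
vl = min(AVL, VLMAX) = min(16, 16) = 16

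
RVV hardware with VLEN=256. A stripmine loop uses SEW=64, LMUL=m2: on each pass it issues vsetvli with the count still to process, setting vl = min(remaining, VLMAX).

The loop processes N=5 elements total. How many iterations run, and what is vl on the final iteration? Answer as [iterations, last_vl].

[iterations, last_vl] = [1, 5]

lanes per group: 256·2/64 = 8
iterations = ceil(5/8) = 1; final-pass vl = 5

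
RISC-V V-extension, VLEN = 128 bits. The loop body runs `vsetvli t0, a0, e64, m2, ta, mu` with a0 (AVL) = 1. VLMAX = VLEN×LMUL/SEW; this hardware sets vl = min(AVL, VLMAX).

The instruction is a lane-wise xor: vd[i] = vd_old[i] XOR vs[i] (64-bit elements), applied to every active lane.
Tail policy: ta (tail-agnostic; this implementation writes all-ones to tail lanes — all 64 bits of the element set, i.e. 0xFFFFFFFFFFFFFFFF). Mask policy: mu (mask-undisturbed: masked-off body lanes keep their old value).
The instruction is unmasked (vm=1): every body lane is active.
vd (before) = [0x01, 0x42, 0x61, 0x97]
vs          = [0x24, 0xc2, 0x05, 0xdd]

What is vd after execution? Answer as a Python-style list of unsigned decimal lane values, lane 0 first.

VLMAX = VLEN×LMUL/SEW = 128×2/64 = 4
AVL=1 ≤ VLMAX=4, so vl = 1
vd[0] xor(0x01,0x24) -> 0x25
vd[1] tail/ones -> 0xffffffffffffffff
vd[2] tail/ones -> 0xffffffffffffffff
vd[3] tail/ones -> 0xffffffffffffffff

vd = [37, 18446744073709551615, 18446744073709551615, 18446744073709551615]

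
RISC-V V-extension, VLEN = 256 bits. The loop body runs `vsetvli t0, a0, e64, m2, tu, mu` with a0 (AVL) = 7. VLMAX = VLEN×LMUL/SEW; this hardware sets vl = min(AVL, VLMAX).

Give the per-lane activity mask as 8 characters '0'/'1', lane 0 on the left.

predicate = 11111110

lanes per group: 256·2/64 = 8
AVL=7 ≤ VLMAX=8, so vl = 7
bits (lane 0 leftmost): 11111110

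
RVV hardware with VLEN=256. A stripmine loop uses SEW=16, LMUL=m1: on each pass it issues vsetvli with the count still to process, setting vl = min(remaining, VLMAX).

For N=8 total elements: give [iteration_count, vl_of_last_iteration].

lanes per group: 256·1/16 = 16
iterations = ceil(8/16) = 1; final-pass vl = 8

[iterations, last_vl] = [1, 8]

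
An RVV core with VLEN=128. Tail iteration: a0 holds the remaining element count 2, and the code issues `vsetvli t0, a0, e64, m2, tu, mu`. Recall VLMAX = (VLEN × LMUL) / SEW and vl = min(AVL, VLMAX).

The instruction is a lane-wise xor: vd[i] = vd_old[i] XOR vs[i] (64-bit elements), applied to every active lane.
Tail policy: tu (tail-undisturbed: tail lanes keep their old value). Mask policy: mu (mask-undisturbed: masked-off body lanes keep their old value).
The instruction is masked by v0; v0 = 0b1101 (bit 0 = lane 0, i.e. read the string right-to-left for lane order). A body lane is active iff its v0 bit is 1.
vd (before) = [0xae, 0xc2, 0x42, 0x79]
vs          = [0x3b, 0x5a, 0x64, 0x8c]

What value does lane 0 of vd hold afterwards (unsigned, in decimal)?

VLMAX = VLEN×LMUL/SEW = 128×2/64 = 4
AVL=2 ≤ VLMAX=4, so vl = 2
vd[0] xor(0xae,0x3b) -> 0x95
vd[1] mask-off/keep -> 0xc2
vd[2] tail/keep -> 0x42
vd[3] tail/keep -> 0x79

vd[0] = 149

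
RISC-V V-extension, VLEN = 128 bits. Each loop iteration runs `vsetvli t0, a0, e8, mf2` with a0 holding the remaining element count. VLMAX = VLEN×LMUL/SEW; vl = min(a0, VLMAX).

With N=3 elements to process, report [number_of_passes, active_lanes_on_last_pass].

VLMAX = VLEN×LMUL/SEW = 128×1/2/8 = 8
3 elements at 8/iter → 1 passes, remainder 3 on the last

[iterations, last_vl] = [1, 3]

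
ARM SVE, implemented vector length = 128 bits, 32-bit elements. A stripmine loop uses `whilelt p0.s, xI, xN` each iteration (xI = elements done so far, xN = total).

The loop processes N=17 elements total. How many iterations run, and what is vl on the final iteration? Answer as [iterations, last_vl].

register lanes = 128/32 = 4
N=17: ⌈17/4⌉ = 5 iters; last vl = 17 − 4×4 = 1

[iterations, last_vl] = [5, 1]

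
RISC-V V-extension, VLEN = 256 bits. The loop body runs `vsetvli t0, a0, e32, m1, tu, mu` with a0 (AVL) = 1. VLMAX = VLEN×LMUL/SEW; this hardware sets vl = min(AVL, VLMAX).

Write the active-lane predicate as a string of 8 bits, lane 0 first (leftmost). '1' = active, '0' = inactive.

predicate = 10000000

VLMAX = VLEN×LMUL/SEW = 256×1/32 = 8
vl ← min(1, 8) = 1
bits (lane 0 leftmost): 10000000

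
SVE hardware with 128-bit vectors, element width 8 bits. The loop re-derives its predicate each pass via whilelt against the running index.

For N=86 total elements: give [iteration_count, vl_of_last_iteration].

lane count: 128 div 8 = 16
86 elements at 16/iter → 6 passes, remainder 6 on the last

[iterations, last_vl] = [6, 6]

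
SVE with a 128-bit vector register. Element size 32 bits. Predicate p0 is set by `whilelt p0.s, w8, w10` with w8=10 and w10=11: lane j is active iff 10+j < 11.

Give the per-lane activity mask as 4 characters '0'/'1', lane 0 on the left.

predicate = 1000

lane count: 128 div 32 = 4
whilelt: lane j active iff 10+j < 11 → j < 1 → 1 active
bits (lane 0 leftmost): 1000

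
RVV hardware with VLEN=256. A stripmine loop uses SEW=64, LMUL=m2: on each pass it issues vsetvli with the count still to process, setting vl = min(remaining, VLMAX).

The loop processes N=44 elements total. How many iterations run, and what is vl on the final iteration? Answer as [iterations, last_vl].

VLMAX = (256 × 2) / 64 = 8 lanes
N=44: ⌈44/8⌉ = 6 iters; last vl = 44 − 5×8 = 4

[iterations, last_vl] = [6, 4]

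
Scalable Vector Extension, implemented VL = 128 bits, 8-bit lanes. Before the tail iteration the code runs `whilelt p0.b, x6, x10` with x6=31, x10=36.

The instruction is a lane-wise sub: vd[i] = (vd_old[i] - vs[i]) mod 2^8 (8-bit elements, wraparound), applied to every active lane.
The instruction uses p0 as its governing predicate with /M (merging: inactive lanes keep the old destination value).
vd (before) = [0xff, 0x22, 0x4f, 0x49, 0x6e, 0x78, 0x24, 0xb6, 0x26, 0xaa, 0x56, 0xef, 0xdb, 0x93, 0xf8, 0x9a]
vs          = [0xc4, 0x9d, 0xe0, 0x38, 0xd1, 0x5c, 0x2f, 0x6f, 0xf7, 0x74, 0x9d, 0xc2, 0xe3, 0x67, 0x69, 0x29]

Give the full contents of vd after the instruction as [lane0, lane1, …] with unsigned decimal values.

lane count: 128 div 8 = 16
whilelt: lane j active iff 31+j < 36 → j < 5 → 5 active
[0] sub(0xff,0xc4) = 0x3b
[1] sub(0x22,0x9d) = 0x85
[2] sub(0x4f,0xe0) = 0x6f
[3] sub(0x49,0x38) = 0x11
[4] sub(0x6e,0xd1) = 0x9d
[5] tail/keep = 0x78
[6] tail/keep = 0x24
[7] tail/keep = 0xb6
[8] tail/keep = 0x26
[9] tail/keep = 0xaa
[10] tail/keep = 0x56
[11] tail/keep = 0xef
[12] tail/keep = 0xdb
[13] tail/keep = 0x93
[14] tail/keep = 0xf8
[15] tail/keep = 0x9a

vd = [59, 133, 111, 17, 157, 120, 36, 182, 38, 170, 86, 239, 219, 147, 248, 154]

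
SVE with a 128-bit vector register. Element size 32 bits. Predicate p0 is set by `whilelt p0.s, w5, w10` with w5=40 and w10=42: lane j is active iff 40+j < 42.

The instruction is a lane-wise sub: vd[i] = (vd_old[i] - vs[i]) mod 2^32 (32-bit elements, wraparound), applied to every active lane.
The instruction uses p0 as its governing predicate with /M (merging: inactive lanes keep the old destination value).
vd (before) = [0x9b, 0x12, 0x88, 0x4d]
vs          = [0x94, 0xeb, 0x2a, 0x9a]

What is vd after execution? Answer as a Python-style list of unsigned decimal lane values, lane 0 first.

128-bit reg / 32-bit elem → 4 lanes
whilelt: lane j active iff 40+j < 42 → j < 2 → 2 active
  i=0: sub(0x9b,0x94) → 7
  i=1: sub(0x12,0xeb) → 4294967079
  i=2: tail/keep → 136
  i=3: tail/keep → 77

vd = [7, 4294967079, 136, 77]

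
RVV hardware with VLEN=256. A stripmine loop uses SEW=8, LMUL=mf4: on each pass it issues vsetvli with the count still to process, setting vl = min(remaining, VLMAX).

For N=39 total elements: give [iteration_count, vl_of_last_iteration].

[iterations, last_vl] = [5, 7]

VLMAX = (256 × 1/4) / 8 = 8 lanes
iterations = ceil(39/8) = 5; final-pass vl = 7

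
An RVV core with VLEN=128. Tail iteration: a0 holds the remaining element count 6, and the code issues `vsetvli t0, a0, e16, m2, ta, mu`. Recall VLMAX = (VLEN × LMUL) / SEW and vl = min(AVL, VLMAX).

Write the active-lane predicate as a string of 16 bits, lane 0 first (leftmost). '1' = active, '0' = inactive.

lanes per group: 128·2/16 = 16
vl = min(AVL, VLMAX) = min(6, 16) = 6
bits (lane 0 leftmost): 1111110000000000

predicate = 1111110000000000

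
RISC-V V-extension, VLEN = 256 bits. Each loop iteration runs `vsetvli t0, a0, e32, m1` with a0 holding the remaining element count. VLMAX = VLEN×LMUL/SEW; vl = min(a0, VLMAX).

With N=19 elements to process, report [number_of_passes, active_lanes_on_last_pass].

VLMAX = (256 × 1) / 32 = 8 lanes
N=19: ⌈19/8⌉ = 3 iters; last vl = 19 − 2×8 = 3

[iterations, last_vl] = [3, 3]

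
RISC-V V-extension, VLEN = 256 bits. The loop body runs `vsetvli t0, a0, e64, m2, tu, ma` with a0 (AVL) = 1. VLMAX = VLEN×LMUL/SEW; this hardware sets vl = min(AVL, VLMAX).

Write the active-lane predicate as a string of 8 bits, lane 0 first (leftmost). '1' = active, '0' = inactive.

predicate = 10000000

VLMAX = (256 × 2) / 64 = 8 lanes
vl = min(AVL, VLMAX) = min(1, 8) = 1
bits (lane 0 leftmost): 10000000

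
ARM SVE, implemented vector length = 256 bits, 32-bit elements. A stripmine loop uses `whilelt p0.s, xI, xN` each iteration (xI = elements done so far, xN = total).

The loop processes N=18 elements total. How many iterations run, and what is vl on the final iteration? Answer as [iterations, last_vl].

[iterations, last_vl] = [3, 2]

256-bit reg / 32-bit elem → 8 lanes
18 elements at 8/iter → 3 passes, remainder 2 on the last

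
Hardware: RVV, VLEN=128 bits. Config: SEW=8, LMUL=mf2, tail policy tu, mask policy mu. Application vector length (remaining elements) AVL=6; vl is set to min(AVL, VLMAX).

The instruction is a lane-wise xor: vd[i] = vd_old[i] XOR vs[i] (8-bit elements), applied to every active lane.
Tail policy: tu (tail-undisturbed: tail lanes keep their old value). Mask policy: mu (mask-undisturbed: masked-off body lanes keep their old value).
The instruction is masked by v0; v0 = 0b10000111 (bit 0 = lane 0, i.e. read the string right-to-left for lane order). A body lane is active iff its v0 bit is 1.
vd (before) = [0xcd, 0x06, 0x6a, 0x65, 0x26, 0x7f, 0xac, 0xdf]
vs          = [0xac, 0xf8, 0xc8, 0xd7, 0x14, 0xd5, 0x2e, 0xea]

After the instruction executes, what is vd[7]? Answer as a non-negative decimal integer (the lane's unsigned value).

VLMAX = (128 × 1/2) / 8 = 8 lanes
vl = min(AVL, VLMAX) = min(6, 8) = 6
[0] xor(0xcd,0xac) = 0x61
[1] xor(0x06,0xf8) = 0xfe
[2] xor(0x6a,0xc8) = 0xa2
[3] mask-off/keep = 0x65
[4] mask-off/keep = 0x26
[5] mask-off/keep = 0x7f
[6] tail/keep = 0xac
[7] tail/keep = 0xdf

vd[7] = 223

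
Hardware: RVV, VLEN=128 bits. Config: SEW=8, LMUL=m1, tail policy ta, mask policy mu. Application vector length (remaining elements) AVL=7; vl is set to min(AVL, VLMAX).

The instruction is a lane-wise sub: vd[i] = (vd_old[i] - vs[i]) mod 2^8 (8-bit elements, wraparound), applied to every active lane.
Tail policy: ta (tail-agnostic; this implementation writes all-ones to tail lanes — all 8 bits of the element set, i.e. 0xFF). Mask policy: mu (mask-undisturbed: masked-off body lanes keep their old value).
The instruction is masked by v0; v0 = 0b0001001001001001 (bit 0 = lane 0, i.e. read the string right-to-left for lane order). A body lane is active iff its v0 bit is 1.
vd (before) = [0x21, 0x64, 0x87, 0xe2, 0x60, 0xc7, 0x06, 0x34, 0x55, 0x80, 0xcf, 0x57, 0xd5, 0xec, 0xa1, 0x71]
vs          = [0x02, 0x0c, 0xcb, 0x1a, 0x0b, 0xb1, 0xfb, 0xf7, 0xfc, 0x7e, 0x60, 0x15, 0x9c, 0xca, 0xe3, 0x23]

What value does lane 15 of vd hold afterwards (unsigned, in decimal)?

vd[15] = 255

VLMAX = VLEN×LMUL/SEW = 128×1/8 = 16
AVL=7 ≤ VLMAX=16, so vl = 7
lane  0: sub(0x21,0x02) ⇒ 0x1f
lane  1: mask-off/keep ⇒ 0x64
lane  2: mask-off/keep ⇒ 0x87
lane  3: sub(0xe2,0x1a) ⇒ 0xc8
lane  4: mask-off/keep ⇒ 0x60
lane  5: mask-off/keep ⇒ 0xc7
lane  6: sub(0x06,0xfb) ⇒ 0x0b
lane  7: tail/ones ⇒ 0xff
lane  8: tail/ones ⇒ 0xff
lane  9: tail/ones ⇒ 0xff
lane 10: tail/ones ⇒ 0xff
lane 11: tail/ones ⇒ 0xff
lane 12: tail/ones ⇒ 0xff
lane 13: tail/ones ⇒ 0xff
lane 14: tail/ones ⇒ 0xff
lane 15: tail/ones ⇒ 0xff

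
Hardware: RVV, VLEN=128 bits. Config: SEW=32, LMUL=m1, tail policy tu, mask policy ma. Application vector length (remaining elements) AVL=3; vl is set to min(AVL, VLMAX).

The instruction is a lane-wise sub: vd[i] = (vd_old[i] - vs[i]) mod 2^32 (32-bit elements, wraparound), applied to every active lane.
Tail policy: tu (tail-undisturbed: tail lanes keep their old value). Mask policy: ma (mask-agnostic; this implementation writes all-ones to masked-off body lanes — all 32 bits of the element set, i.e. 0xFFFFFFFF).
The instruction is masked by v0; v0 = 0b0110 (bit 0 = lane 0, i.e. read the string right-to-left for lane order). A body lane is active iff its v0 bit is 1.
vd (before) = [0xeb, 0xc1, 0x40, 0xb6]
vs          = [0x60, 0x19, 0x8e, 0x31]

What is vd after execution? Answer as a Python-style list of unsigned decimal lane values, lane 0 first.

VLMAX = (128 × 1) / 32 = 4 lanes
vl = min(AVL, VLMAX) = min(3, 4) = 3
vd[0] mask-off/ones -> 0xffffffff
vd[1] sub(0xc1,0x19) -> 0xa8
vd[2] sub(0x40,0x8e) -> 0xffffffb2
vd[3] tail/keep -> 0xb6

vd = [4294967295, 168, 4294967218, 182]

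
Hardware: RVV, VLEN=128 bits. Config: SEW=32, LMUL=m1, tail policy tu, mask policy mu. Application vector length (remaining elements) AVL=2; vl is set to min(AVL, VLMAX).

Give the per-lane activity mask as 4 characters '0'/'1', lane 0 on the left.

VLMAX = VLEN×LMUL/SEW = 128×1/32 = 4
vl = min(AVL, VLMAX) = min(2, 4) = 2
bits (lane 0 leftmost): 1100

predicate = 1100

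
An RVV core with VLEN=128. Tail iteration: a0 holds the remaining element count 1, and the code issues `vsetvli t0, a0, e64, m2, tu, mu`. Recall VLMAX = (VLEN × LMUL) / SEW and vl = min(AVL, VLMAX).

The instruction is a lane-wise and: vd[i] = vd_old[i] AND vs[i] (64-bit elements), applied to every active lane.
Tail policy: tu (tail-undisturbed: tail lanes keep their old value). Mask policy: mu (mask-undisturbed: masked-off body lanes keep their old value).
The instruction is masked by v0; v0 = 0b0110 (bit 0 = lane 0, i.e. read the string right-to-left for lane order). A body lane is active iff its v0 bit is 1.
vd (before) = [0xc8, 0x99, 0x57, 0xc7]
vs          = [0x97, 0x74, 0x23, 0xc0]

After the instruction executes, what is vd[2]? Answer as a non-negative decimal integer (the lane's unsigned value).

vd[2] = 87

lanes per group: 128·2/64 = 4
vl ← min(1, 4) = 1
  i=0: mask-off/keep → 200
  i=1: tail/keep → 153
  i=2: tail/keep → 87
  i=3: tail/keep → 199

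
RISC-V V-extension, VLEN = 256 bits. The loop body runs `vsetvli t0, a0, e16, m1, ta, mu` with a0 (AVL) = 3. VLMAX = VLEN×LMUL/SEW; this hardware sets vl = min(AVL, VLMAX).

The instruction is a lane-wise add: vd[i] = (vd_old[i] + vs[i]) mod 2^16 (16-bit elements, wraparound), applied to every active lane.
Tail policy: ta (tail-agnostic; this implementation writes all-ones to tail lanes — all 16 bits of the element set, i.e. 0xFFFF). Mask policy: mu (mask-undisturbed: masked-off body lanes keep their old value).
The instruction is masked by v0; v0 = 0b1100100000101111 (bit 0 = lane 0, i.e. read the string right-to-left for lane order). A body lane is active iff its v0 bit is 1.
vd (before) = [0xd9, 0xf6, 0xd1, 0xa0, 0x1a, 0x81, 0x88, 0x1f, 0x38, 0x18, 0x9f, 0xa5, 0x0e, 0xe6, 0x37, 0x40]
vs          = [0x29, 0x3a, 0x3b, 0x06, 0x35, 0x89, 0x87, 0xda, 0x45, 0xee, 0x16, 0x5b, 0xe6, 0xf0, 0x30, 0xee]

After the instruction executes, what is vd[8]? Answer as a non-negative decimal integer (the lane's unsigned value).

lanes per group: 256·1/16 = 16
vl = min(AVL, VLMAX) = min(3, 16) = 3
vd[0] add(0xd9,0x29) -> 0x102
vd[1] add(0xf6,0x3a) -> 0x130
vd[2] add(0xd1,0x3b) -> 0x10c
vd[3] tail/ones -> 0xffff
vd[4] tail/ones -> 0xffff
vd[5] tail/ones -> 0xffff
vd[6] tail/ones -> 0xffff
vd[7] tail/ones -> 0xffff
vd[8] tail/ones -> 0xffff
vd[9] tail/ones -> 0xffff
vd[10] tail/ones -> 0xffff
vd[11] tail/ones -> 0xffff
vd[12] tail/ones -> 0xffff
vd[13] tail/ones -> 0xffff
vd[14] tail/ones -> 0xffff
vd[15] tail/ones -> 0xffff

vd[8] = 65535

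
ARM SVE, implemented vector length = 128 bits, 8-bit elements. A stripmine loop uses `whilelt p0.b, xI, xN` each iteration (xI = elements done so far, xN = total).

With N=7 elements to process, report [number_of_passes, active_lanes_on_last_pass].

[iterations, last_vl] = [1, 7]

128-bit reg / 8-bit elem → 16 lanes
iterations = ceil(7/16) = 1; final-pass vl = 7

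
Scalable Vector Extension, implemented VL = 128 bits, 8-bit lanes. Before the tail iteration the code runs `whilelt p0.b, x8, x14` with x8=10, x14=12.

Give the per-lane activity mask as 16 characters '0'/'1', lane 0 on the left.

predicate = 1100000000000000

128-bit reg / 8-bit elem → 16 lanes
whilelt: lane j active iff 10+j < 12 → j < 2 → 2 active
bits (lane 0 leftmost): 1100000000000000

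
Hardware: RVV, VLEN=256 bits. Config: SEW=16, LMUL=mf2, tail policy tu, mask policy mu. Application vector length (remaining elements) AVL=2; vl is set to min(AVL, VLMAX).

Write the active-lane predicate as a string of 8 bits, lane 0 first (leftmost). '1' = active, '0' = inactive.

VLMAX = VLEN×LMUL/SEW = 256×1/2/16 = 8
AVL=2 ≤ VLMAX=8, so vl = 2
bits (lane 0 leftmost): 11000000

predicate = 11000000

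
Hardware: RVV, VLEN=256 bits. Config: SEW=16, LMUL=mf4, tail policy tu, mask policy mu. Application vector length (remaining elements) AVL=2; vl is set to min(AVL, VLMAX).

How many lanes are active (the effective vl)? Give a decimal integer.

vl = 2

lanes per group: 256·1/4/16 = 4
vl ← min(2, 4) = 2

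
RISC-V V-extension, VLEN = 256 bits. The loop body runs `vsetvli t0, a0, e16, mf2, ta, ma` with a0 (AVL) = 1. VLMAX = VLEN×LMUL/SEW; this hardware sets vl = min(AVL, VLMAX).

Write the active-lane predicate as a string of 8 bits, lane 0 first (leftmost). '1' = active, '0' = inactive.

predicate = 10000000

lanes per group: 256·1/2/16 = 8
AVL=1 ≤ VLMAX=8, so vl = 1
bits (lane 0 leftmost): 10000000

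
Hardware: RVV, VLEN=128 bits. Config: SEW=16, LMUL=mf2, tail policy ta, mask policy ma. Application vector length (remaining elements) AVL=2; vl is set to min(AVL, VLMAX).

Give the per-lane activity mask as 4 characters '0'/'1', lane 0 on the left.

predicate = 1100

VLMAX = VLEN×LMUL/SEW = 128×1/2/16 = 4
vl = min(AVL, VLMAX) = min(2, 4) = 2
bits (lane 0 leftmost): 1100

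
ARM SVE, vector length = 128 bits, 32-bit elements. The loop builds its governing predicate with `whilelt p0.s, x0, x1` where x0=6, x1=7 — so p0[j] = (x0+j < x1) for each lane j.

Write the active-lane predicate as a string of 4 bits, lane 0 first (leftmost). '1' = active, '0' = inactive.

predicate = 1000

lane count: 128 div 32 = 4
active while 6+j < 7, i.e. j ∈ [0,1) capped at 4 ⇒ 1
bits (lane 0 leftmost): 1000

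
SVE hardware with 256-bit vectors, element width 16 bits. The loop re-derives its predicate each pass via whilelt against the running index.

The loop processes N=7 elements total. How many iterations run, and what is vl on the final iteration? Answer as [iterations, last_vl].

256-bit reg / 16-bit elem → 16 lanes
iterations = ceil(7/16) = 1; final-pass vl = 7

[iterations, last_vl] = [1, 7]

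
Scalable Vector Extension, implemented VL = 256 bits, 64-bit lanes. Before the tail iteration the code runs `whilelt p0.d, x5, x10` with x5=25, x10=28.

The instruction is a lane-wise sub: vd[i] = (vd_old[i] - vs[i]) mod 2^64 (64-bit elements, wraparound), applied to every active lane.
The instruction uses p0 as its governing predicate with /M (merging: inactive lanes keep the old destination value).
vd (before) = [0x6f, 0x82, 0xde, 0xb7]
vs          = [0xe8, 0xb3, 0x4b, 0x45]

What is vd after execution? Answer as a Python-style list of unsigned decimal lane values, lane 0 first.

vd = [18446744073709551495, 18446744073709551567, 147, 183]

register lanes = 256/64 = 4
p0[j] = (25+j < 28); true for j=0..2 → 3 lanes set
lane  0: sub(0x6f,0xe8) ⇒ 0xffffffffffffff87
lane  1: sub(0x82,0xb3) ⇒ 0xffffffffffffffcf
lane  2: sub(0xde,0x4b) ⇒ 0x93
lane  3: tail/keep ⇒ 0xb7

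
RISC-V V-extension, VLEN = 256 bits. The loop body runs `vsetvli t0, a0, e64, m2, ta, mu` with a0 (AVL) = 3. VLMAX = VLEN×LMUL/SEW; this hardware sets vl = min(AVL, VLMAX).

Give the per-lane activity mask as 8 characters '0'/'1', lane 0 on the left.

predicate = 11100000

lanes per group: 256·2/64 = 8
vl ← min(3, 8) = 3
bits (lane 0 leftmost): 11100000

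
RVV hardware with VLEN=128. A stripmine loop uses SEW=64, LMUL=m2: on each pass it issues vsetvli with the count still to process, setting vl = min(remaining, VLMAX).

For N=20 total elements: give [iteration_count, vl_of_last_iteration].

[iterations, last_vl] = [5, 4]

lanes per group: 128·2/64 = 4
iterations = ceil(20/4) = 5; final-pass vl = 4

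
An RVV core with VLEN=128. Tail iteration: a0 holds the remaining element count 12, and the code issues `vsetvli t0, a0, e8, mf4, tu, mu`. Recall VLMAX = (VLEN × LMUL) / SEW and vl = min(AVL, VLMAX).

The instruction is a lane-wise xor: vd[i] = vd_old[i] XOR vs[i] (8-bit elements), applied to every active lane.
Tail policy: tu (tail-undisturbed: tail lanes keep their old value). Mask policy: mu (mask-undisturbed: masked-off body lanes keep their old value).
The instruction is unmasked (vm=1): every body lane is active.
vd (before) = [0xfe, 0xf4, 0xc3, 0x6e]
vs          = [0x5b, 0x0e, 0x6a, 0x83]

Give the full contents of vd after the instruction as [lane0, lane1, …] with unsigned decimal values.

VLMAX = VLEN×LMUL/SEW = 128×1/4/8 = 4
vl = min(AVL, VLMAX) = min(12, 4) = 4
lane  0: xor(0xfe,0x5b) ⇒ 0xa5
lane  1: xor(0xf4,0x0e) ⇒ 0xfa
lane  2: xor(0xc3,0x6a) ⇒ 0xa9
lane  3: xor(0x6e,0x83) ⇒ 0xed

vd = [165, 250, 169, 237]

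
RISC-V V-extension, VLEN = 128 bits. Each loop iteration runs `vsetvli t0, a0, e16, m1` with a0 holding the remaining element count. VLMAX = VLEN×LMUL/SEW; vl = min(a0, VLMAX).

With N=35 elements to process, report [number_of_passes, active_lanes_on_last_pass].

[iterations, last_vl] = [5, 3]

VLMAX = VLEN×LMUL/SEW = 128×1/16 = 8
N=35: ⌈35/8⌉ = 5 iters; last vl = 35 − 4×8 = 3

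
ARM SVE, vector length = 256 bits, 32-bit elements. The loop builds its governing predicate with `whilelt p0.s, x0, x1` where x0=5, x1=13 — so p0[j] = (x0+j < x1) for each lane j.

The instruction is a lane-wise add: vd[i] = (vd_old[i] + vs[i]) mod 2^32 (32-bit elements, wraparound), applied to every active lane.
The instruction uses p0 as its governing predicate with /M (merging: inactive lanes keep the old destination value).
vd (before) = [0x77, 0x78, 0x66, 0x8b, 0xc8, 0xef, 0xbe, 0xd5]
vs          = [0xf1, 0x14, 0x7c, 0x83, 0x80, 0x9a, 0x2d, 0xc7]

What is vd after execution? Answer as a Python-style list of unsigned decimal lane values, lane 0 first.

vd = [360, 140, 226, 270, 328, 393, 235, 412]

256-bit reg / 32-bit elem → 8 lanes
p0[j] = (5+j < 13); true for j=0..7 → 8 lanes set
  i=0: add(0x77,0xf1) → 360
  i=1: add(0x78,0x14) → 140
  i=2: add(0x66,0x7c) → 226
  i=3: add(0x8b,0x83) → 270
  i=4: add(0xc8,0x80) → 328
  i=5: add(0xef,0x9a) → 393
  i=6: add(0xbe,0x2d) → 235
  i=7: add(0xd5,0xc7) → 412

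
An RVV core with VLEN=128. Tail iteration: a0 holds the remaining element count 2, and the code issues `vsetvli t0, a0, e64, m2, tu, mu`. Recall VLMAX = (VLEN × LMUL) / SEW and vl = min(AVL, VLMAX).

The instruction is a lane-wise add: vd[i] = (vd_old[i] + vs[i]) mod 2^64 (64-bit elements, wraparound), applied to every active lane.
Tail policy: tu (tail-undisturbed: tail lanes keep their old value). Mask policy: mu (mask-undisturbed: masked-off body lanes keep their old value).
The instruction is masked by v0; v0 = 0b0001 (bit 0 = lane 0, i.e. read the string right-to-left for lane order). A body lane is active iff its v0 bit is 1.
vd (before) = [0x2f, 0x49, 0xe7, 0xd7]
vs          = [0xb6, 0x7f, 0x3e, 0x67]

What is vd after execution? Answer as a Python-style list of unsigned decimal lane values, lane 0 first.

VLMAX = (128 × 2) / 64 = 4 lanes
vl = min(AVL, VLMAX) = min(2, 4) = 2
vd[0] add(0x2f,0xb6) -> 0xe5
vd[1] mask-off/keep -> 0x49
vd[2] tail/keep -> 0xe7
vd[3] tail/keep -> 0xd7

vd = [229, 73, 231, 215]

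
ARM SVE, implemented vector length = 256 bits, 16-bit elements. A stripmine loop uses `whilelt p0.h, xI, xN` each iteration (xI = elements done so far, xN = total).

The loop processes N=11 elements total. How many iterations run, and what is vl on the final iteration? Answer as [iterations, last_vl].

[iterations, last_vl] = [1, 11]

256-bit reg / 16-bit elem → 16 lanes
N=11: ⌈11/16⌉ = 1 iters; last vl = 11 − 0×16 = 11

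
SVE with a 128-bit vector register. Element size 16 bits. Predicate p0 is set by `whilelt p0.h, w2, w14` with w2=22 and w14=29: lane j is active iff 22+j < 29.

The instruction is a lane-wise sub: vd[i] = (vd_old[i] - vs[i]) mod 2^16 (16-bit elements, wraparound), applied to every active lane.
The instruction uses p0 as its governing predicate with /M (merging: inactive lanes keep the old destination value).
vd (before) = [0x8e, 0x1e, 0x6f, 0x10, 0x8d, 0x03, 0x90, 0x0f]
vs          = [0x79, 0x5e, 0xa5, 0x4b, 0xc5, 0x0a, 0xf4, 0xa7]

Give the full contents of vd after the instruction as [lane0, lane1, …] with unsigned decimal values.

register lanes = 128/16 = 8
active while 22+j < 29, i.e. j ∈ [0,7) capped at 8 ⇒ 7
[0] sub(0x8e,0x79) = 0x15
[1] sub(0x1e,0x5e) = 0xffc0
[2] sub(0x6f,0xa5) = 0xffca
[3] sub(0x10,0x4b) = 0xffc5
[4] sub(0x8d,0xc5) = 0xffc8
[5] sub(0x03,0x0a) = 0xfff9
[6] sub(0x90,0xf4) = 0xff9c
[7] tail/keep = 0x0f

vd = [21, 65472, 65482, 65477, 65480, 65529, 65436, 15]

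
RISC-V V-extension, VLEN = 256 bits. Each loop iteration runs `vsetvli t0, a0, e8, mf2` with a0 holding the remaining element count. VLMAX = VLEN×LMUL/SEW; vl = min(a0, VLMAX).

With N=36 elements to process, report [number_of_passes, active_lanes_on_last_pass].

[iterations, last_vl] = [3, 4]

VLMAX = VLEN×LMUL/SEW = 256×1/2/8 = 16
36 elements at 16/iter → 3 passes, remainder 4 on the last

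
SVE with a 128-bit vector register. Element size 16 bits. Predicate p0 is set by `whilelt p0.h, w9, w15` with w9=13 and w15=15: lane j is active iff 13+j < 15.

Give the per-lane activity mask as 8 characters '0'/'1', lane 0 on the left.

register lanes = 128/16 = 8
whilelt: lane j active iff 13+j < 15 → j < 2 → 2 active
bits (lane 0 leftmost): 11000000

predicate = 11000000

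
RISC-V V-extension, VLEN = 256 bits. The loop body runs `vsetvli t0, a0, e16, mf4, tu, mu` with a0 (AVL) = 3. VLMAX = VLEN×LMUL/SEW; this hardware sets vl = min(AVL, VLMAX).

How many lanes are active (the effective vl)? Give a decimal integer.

lanes per group: 256·1/4/16 = 4
vl = min(AVL, VLMAX) = min(3, 4) = 3

vl = 3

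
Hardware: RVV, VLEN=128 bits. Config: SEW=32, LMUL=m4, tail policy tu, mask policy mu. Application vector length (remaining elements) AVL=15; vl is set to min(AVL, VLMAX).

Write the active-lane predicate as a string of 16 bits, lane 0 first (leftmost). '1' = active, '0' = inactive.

predicate = 1111111111111110

VLMAX = (128 × 4) / 32 = 16 lanes
vl = min(AVL, VLMAX) = min(15, 16) = 15
bits (lane 0 leftmost): 1111111111111110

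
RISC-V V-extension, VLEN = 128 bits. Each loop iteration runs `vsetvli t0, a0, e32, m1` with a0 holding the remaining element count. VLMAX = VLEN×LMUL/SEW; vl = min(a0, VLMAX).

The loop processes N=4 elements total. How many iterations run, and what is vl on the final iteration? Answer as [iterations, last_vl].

[iterations, last_vl] = [1, 4]

lanes per group: 128·1/32 = 4
N=4: ⌈4/4⌉ = 1 iters; last vl = 4 − 0×4 = 4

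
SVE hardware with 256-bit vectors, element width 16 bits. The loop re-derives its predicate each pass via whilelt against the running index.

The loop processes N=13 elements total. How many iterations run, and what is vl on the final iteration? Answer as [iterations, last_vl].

[iterations, last_vl] = [1, 13]

register lanes = 256/16 = 16
13 elements at 16/iter → 1 passes, remainder 13 on the last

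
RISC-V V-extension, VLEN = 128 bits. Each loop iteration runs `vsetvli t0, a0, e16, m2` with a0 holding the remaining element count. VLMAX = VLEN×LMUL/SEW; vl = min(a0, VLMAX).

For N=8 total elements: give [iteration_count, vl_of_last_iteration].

[iterations, last_vl] = [1, 8]

lanes per group: 128·2/16 = 16
8 elements at 16/iter → 1 passes, remainder 8 on the last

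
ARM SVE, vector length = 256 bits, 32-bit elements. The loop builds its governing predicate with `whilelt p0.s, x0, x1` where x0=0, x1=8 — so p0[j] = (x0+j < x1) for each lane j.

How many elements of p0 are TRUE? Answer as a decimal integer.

vl = 8

256-bit reg / 32-bit elem → 8 lanes
whilelt: lane j active iff 0+j < 8 → j < 8 → 8 active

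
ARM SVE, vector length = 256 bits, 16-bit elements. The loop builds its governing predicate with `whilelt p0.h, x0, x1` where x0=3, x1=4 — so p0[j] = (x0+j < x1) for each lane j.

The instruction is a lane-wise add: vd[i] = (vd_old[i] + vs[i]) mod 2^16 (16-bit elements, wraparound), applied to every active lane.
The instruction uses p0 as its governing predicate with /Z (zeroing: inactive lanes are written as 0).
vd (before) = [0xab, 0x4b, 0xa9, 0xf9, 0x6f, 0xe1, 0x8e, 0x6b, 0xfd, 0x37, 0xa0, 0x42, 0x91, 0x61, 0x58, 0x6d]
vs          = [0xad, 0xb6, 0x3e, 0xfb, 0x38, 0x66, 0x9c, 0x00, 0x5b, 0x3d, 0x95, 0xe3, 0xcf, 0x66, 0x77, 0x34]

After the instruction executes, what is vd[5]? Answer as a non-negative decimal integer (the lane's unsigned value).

register lanes = 256/16 = 16
p0[j] = (3+j < 4); true for j=0..0 → 1 lanes set
vd[0] add(0xab,0xad) -> 0x158
vd[1] tail/zero -> 0x00
vd[2] tail/zero -> 0x00
vd[3] tail/zero -> 0x00
vd[4] tail/zero -> 0x00
vd[5] tail/zero -> 0x00
vd[6] tail/zero -> 0x00
vd[7] tail/zero -> 0x00
vd[8] tail/zero -> 0x00
vd[9] tail/zero -> 0x00
vd[10] tail/zero -> 0x00
vd[11] tail/zero -> 0x00
vd[12] tail/zero -> 0x00
vd[13] tail/zero -> 0x00
vd[14] tail/zero -> 0x00
vd[15] tail/zero -> 0x00

vd[5] = 0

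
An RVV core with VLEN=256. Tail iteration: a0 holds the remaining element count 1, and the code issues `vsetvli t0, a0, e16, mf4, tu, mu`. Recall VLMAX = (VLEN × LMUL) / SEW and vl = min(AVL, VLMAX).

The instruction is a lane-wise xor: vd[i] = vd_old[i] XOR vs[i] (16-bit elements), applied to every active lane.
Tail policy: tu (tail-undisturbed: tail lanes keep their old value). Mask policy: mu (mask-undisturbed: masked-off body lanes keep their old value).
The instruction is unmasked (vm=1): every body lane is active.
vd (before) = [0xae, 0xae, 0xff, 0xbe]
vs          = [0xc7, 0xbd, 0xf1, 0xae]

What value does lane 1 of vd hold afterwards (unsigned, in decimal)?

VLMAX = (256 × 1/4) / 16 = 4 lanes
vl = min(AVL, VLMAX) = min(1, 4) = 1
[0] xor(0xae,0xc7) = 0x69
[1] tail/keep = 0xae
[2] tail/keep = 0xff
[3] tail/keep = 0xbe

vd[1] = 174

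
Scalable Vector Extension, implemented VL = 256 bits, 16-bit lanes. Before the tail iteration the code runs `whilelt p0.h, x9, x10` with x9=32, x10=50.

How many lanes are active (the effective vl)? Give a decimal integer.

lane count: 256 div 16 = 16
active while 32+j < 50, i.e. j ∈ [0,18) capped at 16 ⇒ 16

vl = 16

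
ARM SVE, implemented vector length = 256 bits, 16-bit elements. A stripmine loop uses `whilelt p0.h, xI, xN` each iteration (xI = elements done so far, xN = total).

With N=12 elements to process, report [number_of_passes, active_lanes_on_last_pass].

[iterations, last_vl] = [1, 12]

lane count: 256 div 16 = 16
12 elements at 16/iter → 1 passes, remainder 12 on the last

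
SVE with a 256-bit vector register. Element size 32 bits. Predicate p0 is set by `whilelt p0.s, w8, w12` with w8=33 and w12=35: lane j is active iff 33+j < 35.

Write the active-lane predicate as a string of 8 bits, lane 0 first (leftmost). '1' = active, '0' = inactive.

lane count: 256 div 32 = 8
whilelt: lane j active iff 33+j < 35 → j < 2 → 2 active
bits (lane 0 leftmost): 11000000

predicate = 11000000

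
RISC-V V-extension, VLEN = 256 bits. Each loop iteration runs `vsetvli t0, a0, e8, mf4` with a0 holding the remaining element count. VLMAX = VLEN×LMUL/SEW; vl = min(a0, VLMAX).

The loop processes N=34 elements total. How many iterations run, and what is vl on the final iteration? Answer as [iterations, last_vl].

[iterations, last_vl] = [5, 2]

VLMAX = (256 × 1/4) / 8 = 8 lanes
34 elements at 8/iter → 5 passes, remainder 2 on the last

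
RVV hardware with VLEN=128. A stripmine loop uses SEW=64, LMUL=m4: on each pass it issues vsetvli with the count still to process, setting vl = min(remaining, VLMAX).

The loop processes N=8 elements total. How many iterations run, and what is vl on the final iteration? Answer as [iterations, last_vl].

[iterations, last_vl] = [1, 8]

VLMAX = (128 × 4) / 64 = 8 lanes
8 elements at 8/iter → 1 passes, remainder 8 on the last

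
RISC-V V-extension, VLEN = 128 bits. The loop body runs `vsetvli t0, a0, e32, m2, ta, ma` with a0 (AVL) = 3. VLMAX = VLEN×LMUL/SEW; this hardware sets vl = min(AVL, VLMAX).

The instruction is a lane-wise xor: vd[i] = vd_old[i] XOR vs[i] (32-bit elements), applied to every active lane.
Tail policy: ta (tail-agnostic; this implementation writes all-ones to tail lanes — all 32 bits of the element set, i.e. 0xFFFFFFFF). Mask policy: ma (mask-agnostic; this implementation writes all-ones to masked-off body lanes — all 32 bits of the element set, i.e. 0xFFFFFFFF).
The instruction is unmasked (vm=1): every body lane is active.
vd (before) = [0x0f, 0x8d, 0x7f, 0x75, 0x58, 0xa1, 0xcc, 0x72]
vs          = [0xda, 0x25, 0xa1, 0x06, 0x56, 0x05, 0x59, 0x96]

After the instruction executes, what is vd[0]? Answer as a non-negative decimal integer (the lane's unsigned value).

vd[0] = 213

VLMAX = VLEN×LMUL/SEW = 128×2/32 = 8
AVL=3 ≤ VLMAX=8, so vl = 3
  i=0: xor(0x0f,0xda) → 213
  i=1: xor(0x8d,0x25) → 168
  i=2: xor(0x7f,0xa1) → 222
  i=3: tail/ones → 4294967295
  i=4: tail/ones → 4294967295
  i=5: tail/ones → 4294967295
  i=6: tail/ones → 4294967295
  i=7: tail/ones → 4294967295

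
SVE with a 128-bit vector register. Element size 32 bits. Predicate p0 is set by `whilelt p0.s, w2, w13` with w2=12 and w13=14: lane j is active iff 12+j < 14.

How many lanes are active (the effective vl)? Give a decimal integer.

vl = 2

lane count: 128 div 32 = 4
active while 12+j < 14, i.e. j ∈ [0,2) capped at 4 ⇒ 2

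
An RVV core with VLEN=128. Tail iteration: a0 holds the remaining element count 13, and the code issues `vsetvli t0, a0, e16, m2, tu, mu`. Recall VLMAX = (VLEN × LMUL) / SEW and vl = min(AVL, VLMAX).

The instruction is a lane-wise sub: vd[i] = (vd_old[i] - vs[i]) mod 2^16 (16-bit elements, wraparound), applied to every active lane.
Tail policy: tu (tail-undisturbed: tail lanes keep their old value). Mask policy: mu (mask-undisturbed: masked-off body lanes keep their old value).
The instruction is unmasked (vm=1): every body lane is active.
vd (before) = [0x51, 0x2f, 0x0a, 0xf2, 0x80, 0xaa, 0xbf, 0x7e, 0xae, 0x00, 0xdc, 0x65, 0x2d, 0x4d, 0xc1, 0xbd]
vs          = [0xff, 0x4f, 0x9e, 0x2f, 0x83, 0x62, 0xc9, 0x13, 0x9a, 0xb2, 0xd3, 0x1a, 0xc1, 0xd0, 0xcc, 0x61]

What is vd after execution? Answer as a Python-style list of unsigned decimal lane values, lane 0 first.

vd = [65362, 65504, 65388, 195, 65533, 72, 65526, 107, 20, 65358, 9, 75, 65388, 77, 193, 189]

lanes per group: 128·2/16 = 16
AVL=13 ≤ VLMAX=16, so vl = 13
vd[0] sub(0x51,0xff) -> 0xff52
vd[1] sub(0x2f,0x4f) -> 0xffe0
vd[2] sub(0x0a,0x9e) -> 0xff6c
vd[3] sub(0xf2,0x2f) -> 0xc3
vd[4] sub(0x80,0x83) -> 0xfffd
vd[5] sub(0xaa,0x62) -> 0x48
vd[6] sub(0xbf,0xc9) -> 0xfff6
vd[7] sub(0x7e,0x13) -> 0x6b
vd[8] sub(0xae,0x9a) -> 0x14
vd[9] sub(0x00,0xb2) -> 0xff4e
vd[10] sub(0xdc,0xd3) -> 0x09
vd[11] sub(0x65,0x1a) -> 0x4b
vd[12] sub(0x2d,0xc1) -> 0xff6c
vd[13] tail/keep -> 0x4d
vd[14] tail/keep -> 0xc1
vd[15] tail/keep -> 0xbd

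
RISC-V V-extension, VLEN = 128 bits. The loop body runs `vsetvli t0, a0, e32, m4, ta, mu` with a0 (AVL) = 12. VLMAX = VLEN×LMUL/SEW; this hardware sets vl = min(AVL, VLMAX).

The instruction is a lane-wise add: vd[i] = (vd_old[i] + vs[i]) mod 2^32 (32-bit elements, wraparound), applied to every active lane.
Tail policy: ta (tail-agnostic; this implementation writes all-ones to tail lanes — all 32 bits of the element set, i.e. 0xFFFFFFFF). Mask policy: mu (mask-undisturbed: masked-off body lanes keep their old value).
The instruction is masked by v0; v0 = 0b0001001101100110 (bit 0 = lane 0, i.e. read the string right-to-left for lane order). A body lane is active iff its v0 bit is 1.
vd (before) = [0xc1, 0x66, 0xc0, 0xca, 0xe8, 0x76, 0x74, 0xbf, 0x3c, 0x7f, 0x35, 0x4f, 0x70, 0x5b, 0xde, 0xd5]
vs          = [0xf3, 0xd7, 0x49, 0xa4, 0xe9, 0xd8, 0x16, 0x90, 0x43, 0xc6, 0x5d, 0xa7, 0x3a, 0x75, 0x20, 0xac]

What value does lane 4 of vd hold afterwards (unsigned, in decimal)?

vd[4] = 232

VLMAX = VLEN×LMUL/SEW = 128×4/32 = 16
vl ← min(12, 16) = 12
vd[0] mask-off/keep -> 0xc1
vd[1] add(0x66,0xd7) -> 0x13d
vd[2] add(0xc0,0x49) -> 0x109
vd[3] mask-off/keep -> 0xca
vd[4] mask-off/keep -> 0xe8
vd[5] add(0x76,0xd8) -> 0x14e
vd[6] add(0x74,0x16) -> 0x8a
vd[7] mask-off/keep -> 0xbf
vd[8] add(0x3c,0x43) -> 0x7f
vd[9] add(0x7f,0xc6) -> 0x145
vd[10] mask-off/keep -> 0x35
vd[11] mask-off/keep -> 0x4f
vd[12] tail/ones -> 0xffffffff
vd[13] tail/ones -> 0xffffffff
vd[14] tail/ones -> 0xffffffff
vd[15] tail/ones -> 0xffffffff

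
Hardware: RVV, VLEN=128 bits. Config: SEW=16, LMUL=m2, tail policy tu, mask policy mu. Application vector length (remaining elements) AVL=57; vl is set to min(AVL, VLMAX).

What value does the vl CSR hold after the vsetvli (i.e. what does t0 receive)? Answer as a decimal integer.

vl = 16

VLMAX = (128 × 2) / 16 = 16 lanes
AVL=57 > VLMAX=16, so vl = 16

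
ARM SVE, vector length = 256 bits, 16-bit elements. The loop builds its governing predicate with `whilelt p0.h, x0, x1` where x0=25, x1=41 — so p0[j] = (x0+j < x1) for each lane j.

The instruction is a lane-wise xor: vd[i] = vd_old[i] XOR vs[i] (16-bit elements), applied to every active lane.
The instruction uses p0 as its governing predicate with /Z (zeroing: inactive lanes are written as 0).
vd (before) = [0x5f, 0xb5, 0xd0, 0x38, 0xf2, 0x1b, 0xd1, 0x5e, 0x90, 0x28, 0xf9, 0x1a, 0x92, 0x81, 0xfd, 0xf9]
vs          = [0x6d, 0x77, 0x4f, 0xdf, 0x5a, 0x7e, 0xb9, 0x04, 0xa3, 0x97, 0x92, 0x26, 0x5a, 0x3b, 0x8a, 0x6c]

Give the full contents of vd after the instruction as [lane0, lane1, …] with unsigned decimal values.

lane count: 256 div 16 = 16
active while 25+j < 41, i.e. j ∈ [0,16) capped at 16 ⇒ 16
  i=0: xor(0x5f,0x6d) → 50
  i=1: xor(0xb5,0x77) → 194
  i=2: xor(0xd0,0x4f) → 159
  i=3: xor(0x38,0xdf) → 231
  i=4: xor(0xf2,0x5a) → 168
  i=5: xor(0x1b,0x7e) → 101
  i=6: xor(0xd1,0xb9) → 104
  i=7: xor(0x5e,0x04) → 90
  i=8: xor(0x90,0xa3) → 51
  i=9: xor(0x28,0x97) → 191
  i=10: xor(0xf9,0x92) → 107
  i=11: xor(0x1a,0x26) → 60
  i=12: xor(0x92,0x5a) → 200
  i=13: xor(0x81,0x3b) → 186
  i=14: xor(0xfd,0x8a) → 119
  i=15: xor(0xf9,0x6c) → 149

vd = [50, 194, 159, 231, 168, 101, 104, 90, 51, 191, 107, 60, 200, 186, 119, 149]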